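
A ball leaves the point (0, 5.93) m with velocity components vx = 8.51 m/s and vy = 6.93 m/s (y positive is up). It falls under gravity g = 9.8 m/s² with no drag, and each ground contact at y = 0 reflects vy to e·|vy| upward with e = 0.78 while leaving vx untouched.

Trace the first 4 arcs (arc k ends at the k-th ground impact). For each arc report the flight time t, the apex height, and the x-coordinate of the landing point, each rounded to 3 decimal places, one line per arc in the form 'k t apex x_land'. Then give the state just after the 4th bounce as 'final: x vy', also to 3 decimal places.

Arc 1: start y=5.930, vy=6.930 → t=2.015, apex=8.380, x_land=17.147, impact vy=-12.816
  bounce: vy ← 0.78·12.816 = 9.997
Arc 2: start y=0.000, vy=9.997 → t=2.040, apex=5.099, x_land=34.508, impact vy=-9.997
  bounce: vy ← 0.78·9.997 = 7.797
Arc 3: start y=0.000, vy=7.797 → t=1.591, apex=3.102, x_land=48.050, impact vy=-7.797
  bounce: vy ← 0.78·7.797 = 6.082
Arc 4: start y=0.000, vy=6.082 → t=1.241, apex=1.887, x_land=58.613, impact vy=-6.082
  bounce: vy ← 0.78·6.082 = 4.744

1 2.015 8.380 17.147
2 2.040 5.099 34.508
3 1.591 3.102 48.050
4 1.241 1.887 58.613
final: 58.613 4.744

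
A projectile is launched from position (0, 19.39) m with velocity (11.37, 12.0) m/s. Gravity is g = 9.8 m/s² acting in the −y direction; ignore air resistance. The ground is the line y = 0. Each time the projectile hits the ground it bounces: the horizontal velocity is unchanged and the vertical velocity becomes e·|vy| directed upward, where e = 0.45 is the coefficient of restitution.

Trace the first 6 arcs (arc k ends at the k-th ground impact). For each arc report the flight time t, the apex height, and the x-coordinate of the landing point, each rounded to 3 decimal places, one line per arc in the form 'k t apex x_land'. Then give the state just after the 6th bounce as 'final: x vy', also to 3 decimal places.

1 3.560 26.737 40.482
2 2.102 5.414 64.385
3 0.946 1.096 75.142
4 0.426 0.222 79.982
5 0.192 0.045 82.161
6 0.086 0.009 83.141
final: 83.141 0.190

Arc 1: start y=19.390, vy=12.000 → t=3.560, apex=26.737, x_land=40.482, impact vy=-22.892
  bounce: vy ← 0.45·22.892 = 10.301
Arc 2: start y=0.000, vy=10.301 → t=2.102, apex=5.414, x_land=64.385, impact vy=-10.301
  bounce: vy ← 0.45·10.301 = 4.636
Arc 3: start y=0.000, vy=4.636 → t=0.946, apex=1.096, x_land=75.142, impact vy=-4.636
  bounce: vy ← 0.45·4.636 = 2.086
Arc 4: start y=0.000, vy=2.086 → t=0.426, apex=0.222, x_land=79.982, impact vy=-2.086
  bounce: vy ← 0.45·2.086 = 0.939
Arc 5: start y=0.000, vy=0.939 → t=0.192, apex=0.045, x_land=82.161, impact vy=-0.939
  bounce: vy ← 0.45·0.939 = 0.422
Arc 6: start y=0.000, vy=0.422 → t=0.086, apex=0.009, x_land=83.141, impact vy=-0.422
  bounce: vy ← 0.45·0.422 = 0.190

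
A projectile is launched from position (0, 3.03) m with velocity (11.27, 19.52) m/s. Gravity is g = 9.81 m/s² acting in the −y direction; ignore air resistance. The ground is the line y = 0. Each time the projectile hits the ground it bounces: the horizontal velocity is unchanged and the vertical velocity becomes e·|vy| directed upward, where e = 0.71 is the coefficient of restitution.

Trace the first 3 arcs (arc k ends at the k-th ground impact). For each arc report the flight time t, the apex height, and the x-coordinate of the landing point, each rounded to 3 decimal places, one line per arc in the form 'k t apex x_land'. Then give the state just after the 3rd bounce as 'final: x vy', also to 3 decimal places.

Arc 1: start y=3.030, vy=19.520 → t=4.129, apex=22.451, x_land=46.536, impact vy=-20.988
  bounce: vy ← 0.71·20.988 = 14.901
Arc 2: start y=0.000, vy=14.901 → t=3.038, apex=11.317, x_land=80.774, impact vy=-14.901
  bounce: vy ← 0.71·14.901 = 10.580
Arc 3: start y=0.000, vy=10.580 → t=2.157, apex=5.705, x_land=105.083, impact vy=-10.580
  bounce: vy ← 0.71·10.580 = 7.512

1 4.129 22.451 46.536
2 3.038 11.317 80.774
3 2.157 5.705 105.083
final: 105.083 7.512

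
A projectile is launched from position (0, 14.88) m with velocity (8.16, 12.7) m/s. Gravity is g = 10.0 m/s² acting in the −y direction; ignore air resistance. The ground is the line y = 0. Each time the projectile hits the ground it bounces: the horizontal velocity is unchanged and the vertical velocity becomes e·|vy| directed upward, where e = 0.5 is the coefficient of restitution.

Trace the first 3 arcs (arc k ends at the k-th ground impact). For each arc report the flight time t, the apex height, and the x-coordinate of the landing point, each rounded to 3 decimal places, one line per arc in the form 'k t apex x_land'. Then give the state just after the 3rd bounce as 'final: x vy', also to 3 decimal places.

Arc 1: start y=14.880, vy=12.700 → t=3.412, apex=22.944, x_land=27.843, impact vy=-21.422
  bounce: vy ← 0.5·21.422 = 10.711
Arc 2: start y=0.000, vy=10.711 → t=2.142, apex=5.736, x_land=45.323, impact vy=-10.711
  bounce: vy ← 0.5·10.711 = 5.355
Arc 3: start y=0.000, vy=5.355 → t=1.071, apex=1.434, x_land=54.064, impact vy=-5.355
  bounce: vy ← 0.5·5.355 = 2.678

1 3.412 22.944 27.843
2 2.142 5.736 45.323
3 1.071 1.434 54.064
final: 54.064 2.678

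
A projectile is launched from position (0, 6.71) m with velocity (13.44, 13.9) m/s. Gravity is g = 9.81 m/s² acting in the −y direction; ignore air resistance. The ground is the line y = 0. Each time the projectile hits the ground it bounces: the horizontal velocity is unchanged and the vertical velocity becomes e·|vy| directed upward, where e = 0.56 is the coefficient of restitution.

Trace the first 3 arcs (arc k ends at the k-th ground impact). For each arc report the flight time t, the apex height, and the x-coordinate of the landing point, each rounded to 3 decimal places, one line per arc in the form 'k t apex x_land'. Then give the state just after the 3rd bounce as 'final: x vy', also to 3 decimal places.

1 3.254 16.558 43.737
2 2.058 5.192 71.393
3 1.152 1.628 86.881
final: 86.881 3.165

Arc 1: start y=6.710, vy=13.900 → t=3.254, apex=16.558, x_land=43.737, impact vy=-18.024
  bounce: vy ← 0.56·18.024 = 10.093
Arc 2: start y=0.000, vy=10.093 → t=2.058, apex=5.192, x_land=71.393, impact vy=-10.093
  bounce: vy ← 0.56·10.093 = 5.652
Arc 3: start y=0.000, vy=5.652 → t=1.152, apex=1.628, x_land=86.881, impact vy=-5.652
  bounce: vy ← 0.56·5.652 = 3.165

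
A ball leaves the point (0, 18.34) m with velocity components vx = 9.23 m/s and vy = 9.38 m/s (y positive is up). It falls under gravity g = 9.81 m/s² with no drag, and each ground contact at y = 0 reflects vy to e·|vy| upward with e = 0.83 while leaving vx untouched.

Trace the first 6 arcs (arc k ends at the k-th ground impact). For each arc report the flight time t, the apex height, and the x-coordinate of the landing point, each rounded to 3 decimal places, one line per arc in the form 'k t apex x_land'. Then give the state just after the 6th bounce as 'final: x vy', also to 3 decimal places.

Arc 1: start y=18.340, vy=9.380 → t=3.113, apex=22.824, x_land=28.736, impact vy=-21.162
  bounce: vy ← 0.83·21.162 = 17.564
Arc 2: start y=0.000, vy=17.564 → t=3.581, apex=15.724, x_land=61.787, impact vy=-17.564
  bounce: vy ← 0.83·17.564 = 14.578
Arc 3: start y=0.000, vy=14.578 → t=2.972, apex=10.832, x_land=89.220, impact vy=-14.578
  bounce: vy ← 0.83·14.578 = 12.100
Arc 4: start y=0.000, vy=12.100 → t=2.467, apex=7.462, x_land=111.989, impact vy=-12.100
  bounce: vy ← 0.83·12.100 = 10.043
Arc 5: start y=0.000, vy=10.043 → t=2.047, apex=5.141, x_land=130.888, impact vy=-10.043
  bounce: vy ← 0.83·10.043 = 8.336
Arc 6: start y=0.000, vy=8.336 → t=1.699, apex=3.541, x_land=146.573, impact vy=-8.336
  bounce: vy ← 0.83·8.336 = 6.919

1 3.113 22.824 28.736
2 3.581 15.724 61.787
3 2.972 10.832 89.220
4 2.467 7.462 111.989
5 2.047 5.141 130.888
6 1.699 3.541 146.573
final: 146.573 6.919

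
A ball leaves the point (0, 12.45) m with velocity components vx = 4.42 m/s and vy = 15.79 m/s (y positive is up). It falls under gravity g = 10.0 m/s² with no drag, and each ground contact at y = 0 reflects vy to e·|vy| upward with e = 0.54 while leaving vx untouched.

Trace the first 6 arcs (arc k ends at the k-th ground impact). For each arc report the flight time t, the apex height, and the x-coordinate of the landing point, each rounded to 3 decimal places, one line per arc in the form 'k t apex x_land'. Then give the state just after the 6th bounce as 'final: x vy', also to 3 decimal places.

1 3.811 24.916 16.846
2 2.411 7.266 27.502
3 1.302 2.119 33.257
4 0.703 0.618 36.364
5 0.380 0.180 38.042
6 0.205 0.053 38.948
final: 38.948 0.554

Arc 1: start y=12.450, vy=15.790 → t=3.811, apex=24.916, x_land=16.846, impact vy=-22.323
  bounce: vy ← 0.54·22.323 = 12.055
Arc 2: start y=0.000, vy=12.055 → t=2.411, apex=7.266, x_land=27.502, impact vy=-12.055
  bounce: vy ← 0.54·12.055 = 6.509
Arc 3: start y=0.000, vy=6.509 → t=1.302, apex=2.119, x_land=33.257, impact vy=-6.509
  bounce: vy ← 0.54·6.509 = 3.515
Arc 4: start y=0.000, vy=3.515 → t=0.703, apex=0.618, x_land=36.364, impact vy=-3.515
  bounce: vy ← 0.54·3.515 = 1.898
Arc 5: start y=0.000, vy=1.898 → t=0.380, apex=0.180, x_land=38.042, impact vy=-1.898
  bounce: vy ← 0.54·1.898 = 1.025
Arc 6: start y=0.000, vy=1.025 → t=0.205, apex=0.053, x_land=38.948, impact vy=-1.025
  bounce: vy ← 0.54·1.025 = 0.554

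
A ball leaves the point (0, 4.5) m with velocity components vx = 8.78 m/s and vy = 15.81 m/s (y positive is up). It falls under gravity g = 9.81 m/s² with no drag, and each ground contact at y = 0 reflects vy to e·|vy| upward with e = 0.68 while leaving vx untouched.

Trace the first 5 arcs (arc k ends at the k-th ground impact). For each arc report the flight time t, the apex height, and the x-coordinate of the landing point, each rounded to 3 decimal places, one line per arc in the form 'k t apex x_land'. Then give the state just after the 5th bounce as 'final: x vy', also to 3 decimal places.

Arc 1: start y=4.500, vy=15.810 → t=3.486, apex=17.240, x_land=30.610, impact vy=-18.391
  bounce: vy ← 0.68·18.391 = 12.506
Arc 2: start y=0.000, vy=12.506 → t=2.550, apex=7.972, x_land=52.997, impact vy=-12.506
  bounce: vy ← 0.68·12.506 = 8.504
Arc 3: start y=0.000, vy=8.504 → t=1.734, apex=3.686, x_land=68.219, impact vy=-8.504
  bounce: vy ← 0.68·8.504 = 5.783
Arc 4: start y=0.000, vy=5.783 → t=1.179, apex=1.704, x_land=78.571, impact vy=-5.783
  bounce: vy ← 0.68·5.783 = 3.932
Arc 5: start y=0.000, vy=3.932 → t=0.802, apex=0.788, x_land=85.610, impact vy=-3.932
  bounce: vy ← 0.68·3.932 = 2.674

1 3.486 17.240 30.610
2 2.550 7.972 52.997
3 1.734 3.686 68.219
4 1.179 1.704 78.571
5 0.802 0.788 85.610
final: 85.610 2.674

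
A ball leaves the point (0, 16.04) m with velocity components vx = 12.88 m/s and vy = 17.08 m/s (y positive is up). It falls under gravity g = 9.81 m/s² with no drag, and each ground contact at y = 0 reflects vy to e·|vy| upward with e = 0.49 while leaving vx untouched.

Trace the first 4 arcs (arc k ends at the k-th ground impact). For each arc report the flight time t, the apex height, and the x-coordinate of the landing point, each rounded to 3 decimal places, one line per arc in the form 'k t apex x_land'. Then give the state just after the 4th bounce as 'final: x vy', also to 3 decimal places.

1 4.251 30.909 54.757
2 2.460 7.421 86.443
3 1.205 1.782 101.969
4 0.591 0.428 109.577
final: 109.577 1.420

Arc 1: start y=16.040, vy=17.080 → t=4.251, apex=30.909, x_land=54.757, impact vy=-24.626
  bounce: vy ← 0.49·24.626 = 12.067
Arc 2: start y=0.000, vy=12.067 → t=2.460, apex=7.421, x_land=86.443, impact vy=-12.067
  bounce: vy ← 0.49·12.067 = 5.913
Arc 3: start y=0.000, vy=5.913 → t=1.205, apex=1.782, x_land=101.969, impact vy=-5.913
  bounce: vy ← 0.49·5.913 = 2.897
Arc 4: start y=0.000, vy=2.897 → t=0.591, apex=0.428, x_land=109.577, impact vy=-2.897
  bounce: vy ← 0.49·2.897 = 1.420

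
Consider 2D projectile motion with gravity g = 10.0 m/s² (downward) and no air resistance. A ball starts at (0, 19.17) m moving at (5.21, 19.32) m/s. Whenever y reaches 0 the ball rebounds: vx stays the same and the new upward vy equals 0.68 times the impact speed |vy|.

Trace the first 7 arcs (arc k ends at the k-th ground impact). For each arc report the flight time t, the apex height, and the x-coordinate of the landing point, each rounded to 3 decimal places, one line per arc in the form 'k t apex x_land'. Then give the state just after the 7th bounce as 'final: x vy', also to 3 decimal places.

1 4.683 37.833 24.397
2 3.741 17.494 43.888
3 2.544 8.089 57.142
4 1.730 3.740 66.154
5 1.176 1.730 72.283
6 0.800 0.800 76.450
7 0.544 0.370 79.284
final: 79.284 1.849

Arc 1: start y=19.170, vy=19.320 → t=4.683, apex=37.833, x_land=24.397, impact vy=-27.507
  bounce: vy ← 0.68·27.507 = 18.705
Arc 2: start y=0.000, vy=18.705 → t=3.741, apex=17.494, x_land=43.888, impact vy=-18.705
  bounce: vy ← 0.68·18.705 = 12.719
Arc 3: start y=0.000, vy=12.719 → t=2.544, apex=8.089, x_land=57.142, impact vy=-12.719
  bounce: vy ← 0.68·12.719 = 8.649
Arc 4: start y=0.000, vy=8.649 → t=1.730, apex=3.740, x_land=66.154, impact vy=-8.649
  bounce: vy ← 0.68·8.649 = 5.881
Arc 5: start y=0.000, vy=5.881 → t=1.176, apex=1.730, x_land=72.283, impact vy=-5.881
  bounce: vy ← 0.68·5.881 = 3.999
Arc 6: start y=0.000, vy=3.999 → t=0.800, apex=0.800, x_land=76.450, impact vy=-3.999
  bounce: vy ← 0.68·3.999 = 2.720
Arc 7: start y=0.000, vy=2.720 → t=0.544, apex=0.370, x_land=79.284, impact vy=-2.720
  bounce: vy ← 0.68·2.720 = 1.849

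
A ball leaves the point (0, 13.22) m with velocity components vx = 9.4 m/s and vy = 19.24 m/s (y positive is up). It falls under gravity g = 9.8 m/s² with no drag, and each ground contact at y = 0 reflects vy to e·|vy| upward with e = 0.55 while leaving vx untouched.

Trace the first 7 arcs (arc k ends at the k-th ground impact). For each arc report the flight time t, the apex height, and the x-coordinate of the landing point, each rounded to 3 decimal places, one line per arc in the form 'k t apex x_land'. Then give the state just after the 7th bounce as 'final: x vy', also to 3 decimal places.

Arc 1: start y=13.220, vy=19.240 → t=4.523, apex=32.107, x_land=42.516, impact vy=-25.086
  bounce: vy ← 0.55·25.086 = 13.797
Arc 2: start y=0.000, vy=13.797 → t=2.816, apex=9.712, x_land=68.984, impact vy=-13.797
  bounce: vy ← 0.55·13.797 = 7.588
Arc 3: start y=0.000, vy=7.588 → t=1.549, apex=2.938, x_land=83.542, impact vy=-7.588
  bounce: vy ← 0.55·7.588 = 4.174
Arc 4: start y=0.000, vy=4.174 → t=0.852, apex=0.889, x_land=91.548, impact vy=-4.174
  bounce: vy ← 0.55·4.174 = 2.295
Arc 5: start y=0.000, vy=2.295 → t=0.468, apex=0.269, x_land=95.952, impact vy=-2.295
  bounce: vy ← 0.55·2.295 = 1.263
Arc 6: start y=0.000, vy=1.263 → t=0.258, apex=0.081, x_land=98.374, impact vy=-1.263
  bounce: vy ← 0.55·1.263 = 0.694
Arc 7: start y=0.000, vy=0.694 → t=0.142, apex=0.025, x_land=99.706, impact vy=-0.694
  bounce: vy ← 0.55·0.694 = 0.382

1 4.523 32.107 42.516
2 2.816 9.712 68.984
3 1.549 2.938 83.542
4 0.852 0.889 91.548
5 0.468 0.269 95.952
6 0.258 0.081 98.374
7 0.142 0.025 99.706
final: 99.706 0.382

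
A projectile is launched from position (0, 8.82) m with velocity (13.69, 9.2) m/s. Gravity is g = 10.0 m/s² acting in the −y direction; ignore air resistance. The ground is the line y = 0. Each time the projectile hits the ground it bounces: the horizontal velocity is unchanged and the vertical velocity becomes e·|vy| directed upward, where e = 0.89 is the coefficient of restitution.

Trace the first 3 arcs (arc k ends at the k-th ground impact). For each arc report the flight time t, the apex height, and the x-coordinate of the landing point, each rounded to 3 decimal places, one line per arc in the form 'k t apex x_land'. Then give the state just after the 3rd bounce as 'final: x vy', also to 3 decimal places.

1 2.536 13.052 34.713
2 2.876 10.338 74.084
3 2.560 8.189 109.125
final: 109.125 11.390

Arc 1: start y=8.820, vy=9.200 → t=2.536, apex=13.052, x_land=34.713, impact vy=-16.157
  bounce: vy ← 0.89·16.157 = 14.379
Arc 2: start y=0.000, vy=14.379 → t=2.876, apex=10.338, x_land=74.084, impact vy=-14.379
  bounce: vy ← 0.89·14.379 = 12.798
Arc 3: start y=0.000, vy=12.798 → t=2.560, apex=8.189, x_land=109.125, impact vy=-12.798
  bounce: vy ← 0.89·12.798 = 11.390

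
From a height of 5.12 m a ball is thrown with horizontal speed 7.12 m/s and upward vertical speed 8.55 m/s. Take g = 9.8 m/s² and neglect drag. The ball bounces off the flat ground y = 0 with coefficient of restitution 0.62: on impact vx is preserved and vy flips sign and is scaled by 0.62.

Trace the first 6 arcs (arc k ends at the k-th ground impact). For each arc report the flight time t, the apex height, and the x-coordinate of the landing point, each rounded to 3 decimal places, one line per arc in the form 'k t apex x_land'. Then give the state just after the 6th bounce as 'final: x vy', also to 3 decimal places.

1 2.216 8.850 15.780
2 1.666 3.402 27.645
3 1.033 1.308 35.002
4 0.641 0.503 39.563
5 0.397 0.193 42.390
6 0.246 0.074 44.144
final: 44.144 0.748

Arc 1: start y=5.120, vy=8.550 → t=2.216, apex=8.850, x_land=15.780, impact vy=-13.170
  bounce: vy ← 0.62·13.170 = 8.166
Arc 2: start y=0.000, vy=8.166 → t=1.666, apex=3.402, x_land=27.645, impact vy=-8.166
  bounce: vy ← 0.62·8.166 = 5.063
Arc 3: start y=0.000, vy=5.063 → t=1.033, apex=1.308, x_land=35.002, impact vy=-5.063
  bounce: vy ← 0.62·5.063 = 3.139
Arc 4: start y=0.000, vy=3.139 → t=0.641, apex=0.503, x_land=39.563, impact vy=-3.139
  bounce: vy ← 0.62·3.139 = 1.946
Arc 5: start y=0.000, vy=1.946 → t=0.397, apex=0.193, x_land=42.390, impact vy=-1.946
  bounce: vy ← 0.62·1.946 = 1.207
Arc 6: start y=0.000, vy=1.207 → t=0.246, apex=0.074, x_land=44.144, impact vy=-1.207
  bounce: vy ← 0.62·1.207 = 0.748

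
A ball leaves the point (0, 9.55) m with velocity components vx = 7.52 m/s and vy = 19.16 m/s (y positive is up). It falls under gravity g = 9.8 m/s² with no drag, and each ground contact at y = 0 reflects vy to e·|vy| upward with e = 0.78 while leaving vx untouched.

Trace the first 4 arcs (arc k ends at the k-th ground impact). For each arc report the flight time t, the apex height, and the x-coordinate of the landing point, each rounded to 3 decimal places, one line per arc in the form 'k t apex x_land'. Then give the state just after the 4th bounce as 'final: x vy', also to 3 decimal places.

Arc 1: start y=9.550, vy=19.160 → t=4.357, apex=28.280, x_land=32.768, impact vy=-23.543
  bounce: vy ← 0.78·23.543 = 18.364
Arc 2: start y=0.000, vy=18.364 → t=3.748, apex=17.205, x_land=60.951, impact vy=-18.364
  bounce: vy ← 0.78·18.364 = 14.324
Arc 3: start y=0.000, vy=14.324 → t=2.923, apex=10.468, x_land=82.933, impact vy=-14.324
  bounce: vy ← 0.78·14.324 = 11.173
Arc 4: start y=0.000, vy=11.173 → t=2.280, apex=6.369, x_land=100.080, impact vy=-11.173
  bounce: vy ← 0.78·11.173 = 8.715

1 4.357 28.280 32.768
2 3.748 17.205 60.951
3 2.923 10.468 82.933
4 2.280 6.369 100.080
final: 100.080 8.715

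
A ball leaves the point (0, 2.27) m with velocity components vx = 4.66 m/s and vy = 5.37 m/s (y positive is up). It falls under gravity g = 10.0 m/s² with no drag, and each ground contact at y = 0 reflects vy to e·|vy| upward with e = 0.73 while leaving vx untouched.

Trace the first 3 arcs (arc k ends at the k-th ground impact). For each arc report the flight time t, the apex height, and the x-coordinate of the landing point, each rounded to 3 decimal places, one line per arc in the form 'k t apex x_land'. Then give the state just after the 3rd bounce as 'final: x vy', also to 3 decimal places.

1 1.399 3.712 6.518
2 1.258 1.978 12.380
3 0.918 1.054 16.659
final: 16.659 3.352

Arc 1: start y=2.270, vy=5.370 → t=1.399, apex=3.712, x_land=6.518, impact vy=-8.616
  bounce: vy ← 0.73·8.616 = 6.290
Arc 2: start y=0.000, vy=6.290 → t=1.258, apex=1.978, x_land=12.380, impact vy=-6.290
  bounce: vy ← 0.73·6.290 = 4.592
Arc 3: start y=0.000, vy=4.592 → t=0.918, apex=1.054, x_land=16.659, impact vy=-4.592
  bounce: vy ← 0.73·4.592 = 3.352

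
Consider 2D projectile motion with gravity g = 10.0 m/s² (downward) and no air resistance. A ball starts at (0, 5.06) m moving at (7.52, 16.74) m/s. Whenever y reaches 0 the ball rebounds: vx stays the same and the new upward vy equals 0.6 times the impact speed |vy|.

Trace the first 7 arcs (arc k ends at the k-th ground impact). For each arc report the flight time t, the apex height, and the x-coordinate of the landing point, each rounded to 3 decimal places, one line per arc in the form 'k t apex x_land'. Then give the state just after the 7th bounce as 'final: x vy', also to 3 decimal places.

Arc 1: start y=5.060, vy=16.740 → t=3.627, apex=19.071, x_land=27.275, impact vy=-19.530
  bounce: vy ← 0.6·19.530 = 11.718
Arc 2: start y=0.000, vy=11.718 → t=2.344, apex=6.866, x_land=44.899, impact vy=-11.718
  bounce: vy ← 0.6·11.718 = 7.031
Arc 3: start y=0.000, vy=7.031 → t=1.406, apex=2.472, x_land=55.474, impact vy=-7.031
  bounce: vy ← 0.6·7.031 = 4.219
Arc 4: start y=0.000, vy=4.219 → t=0.844, apex=0.890, x_land=61.818, impact vy=-4.219
  bounce: vy ← 0.6·4.219 = 2.531
Arc 5: start y=0.000, vy=2.531 → t=0.506, apex=0.320, x_land=65.625, impact vy=-2.531
  bounce: vy ← 0.6·2.531 = 1.519
Arc 6: start y=0.000, vy=1.519 → t=0.304, apex=0.115, x_land=67.909, impact vy=-1.519
  bounce: vy ← 0.6·1.519 = 0.911
Arc 7: start y=0.000, vy=0.911 → t=0.182, apex=0.042, x_land=69.280, impact vy=-0.911
  bounce: vy ← 0.6·0.911 = 0.547

1 3.627 19.071 27.275
2 2.344 6.866 44.899
3 1.406 2.472 55.474
4 0.844 0.890 61.818
5 0.506 0.320 65.625
6 0.304 0.115 67.909
7 0.182 0.042 69.280
final: 69.280 0.547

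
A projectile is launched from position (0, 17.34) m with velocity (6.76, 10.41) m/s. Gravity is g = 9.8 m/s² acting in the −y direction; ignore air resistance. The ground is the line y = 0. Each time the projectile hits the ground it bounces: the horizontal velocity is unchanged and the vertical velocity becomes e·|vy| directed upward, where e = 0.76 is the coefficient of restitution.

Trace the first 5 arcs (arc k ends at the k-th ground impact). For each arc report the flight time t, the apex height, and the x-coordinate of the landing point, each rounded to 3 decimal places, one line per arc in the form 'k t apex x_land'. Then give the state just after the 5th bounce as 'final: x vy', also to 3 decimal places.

1 3.223 22.869 21.785
2 3.284 13.209 43.983
3 2.496 7.630 60.853
4 1.897 4.407 73.675
5 1.441 2.545 83.419
final: 83.419 5.368

Arc 1: start y=17.340, vy=10.410 → t=3.223, apex=22.869, x_land=21.785, impact vy=-21.171
  bounce: vy ← 0.76·21.171 = 16.090
Arc 2: start y=0.000, vy=16.090 → t=3.284, apex=13.209, x_land=43.983, impact vy=-16.090
  bounce: vy ← 0.76·16.090 = 12.229
Arc 3: start y=0.000, vy=12.229 → t=2.496, apex=7.630, x_land=60.853, impact vy=-12.229
  bounce: vy ← 0.76·12.229 = 9.294
Arc 4: start y=0.000, vy=9.294 → t=1.897, apex=4.407, x_land=73.675, impact vy=-9.294
  bounce: vy ← 0.76·9.294 = 7.063
Arc 5: start y=0.000, vy=7.063 → t=1.441, apex=2.545, x_land=83.419, impact vy=-7.063
  bounce: vy ← 0.76·7.063 = 5.368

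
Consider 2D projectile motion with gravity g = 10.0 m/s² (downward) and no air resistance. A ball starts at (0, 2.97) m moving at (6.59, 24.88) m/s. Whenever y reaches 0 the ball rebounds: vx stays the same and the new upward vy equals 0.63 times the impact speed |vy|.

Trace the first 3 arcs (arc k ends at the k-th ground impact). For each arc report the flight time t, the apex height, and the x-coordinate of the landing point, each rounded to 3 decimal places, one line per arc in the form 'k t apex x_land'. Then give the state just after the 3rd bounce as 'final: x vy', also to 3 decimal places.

Arc 1: start y=2.970, vy=24.880 → t=5.093, apex=33.921, x_land=33.560, impact vy=-26.046
  bounce: vy ← 0.63·26.046 = 16.409
Arc 2: start y=0.000, vy=16.409 → t=3.282, apex=13.463, x_land=55.188, impact vy=-16.409
  bounce: vy ← 0.63·16.409 = 10.338
Arc 3: start y=0.000, vy=10.338 → t=2.068, apex=5.344, x_land=68.813, impact vy=-10.338
  bounce: vy ← 0.63·10.338 = 6.513

1 5.093 33.921 33.560
2 3.282 13.463 55.188
3 2.068 5.344 68.813
final: 68.813 6.513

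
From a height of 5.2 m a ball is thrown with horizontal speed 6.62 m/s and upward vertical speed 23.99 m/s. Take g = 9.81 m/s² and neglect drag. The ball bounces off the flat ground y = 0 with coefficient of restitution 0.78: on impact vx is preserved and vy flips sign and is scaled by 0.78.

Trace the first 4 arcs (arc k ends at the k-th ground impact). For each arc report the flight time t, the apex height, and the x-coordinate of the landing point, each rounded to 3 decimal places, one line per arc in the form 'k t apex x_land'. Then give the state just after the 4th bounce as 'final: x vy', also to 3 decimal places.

1 5.099 34.533 33.754
2 4.139 21.010 61.156
3 3.229 12.783 82.530
4 2.518 7.777 99.201
final: 99.201 9.635

Arc 1: start y=5.200, vy=23.990 → t=5.099, apex=34.533, x_land=33.754, impact vy=-26.030
  bounce: vy ← 0.78·26.030 = 20.303
Arc 2: start y=0.000, vy=20.303 → t=4.139, apex=21.010, x_land=61.156, impact vy=-20.303
  bounce: vy ← 0.78·20.303 = 15.836
Arc 3: start y=0.000, vy=15.836 → t=3.229, apex=12.783, x_land=82.530, impact vy=-15.836
  bounce: vy ← 0.78·15.836 = 12.352
Arc 4: start y=0.000, vy=12.352 → t=2.518, apex=7.777, x_land=99.201, impact vy=-12.352
  bounce: vy ← 0.78·12.352 = 9.635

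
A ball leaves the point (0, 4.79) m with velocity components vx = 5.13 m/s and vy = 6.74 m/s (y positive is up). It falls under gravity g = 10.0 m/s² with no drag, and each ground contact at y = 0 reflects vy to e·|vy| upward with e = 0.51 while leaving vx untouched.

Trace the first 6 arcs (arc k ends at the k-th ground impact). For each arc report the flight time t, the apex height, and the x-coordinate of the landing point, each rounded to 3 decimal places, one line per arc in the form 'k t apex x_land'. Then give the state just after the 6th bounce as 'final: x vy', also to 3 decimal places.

Arc 1: start y=4.790, vy=6.740 → t=1.862, apex=7.061, x_land=9.554, impact vy=-11.884
  bounce: vy ← 0.51·11.884 = 6.061
Arc 2: start y=0.000, vy=6.061 → t=1.212, apex=1.837, x_land=15.772, impact vy=-6.061
  bounce: vy ← 0.51·6.061 = 3.091
Arc 3: start y=0.000, vy=3.091 → t=0.618, apex=0.478, x_land=18.944, impact vy=-3.091
  bounce: vy ← 0.51·3.091 = 1.576
Arc 4: start y=0.000, vy=1.576 → t=0.315, apex=0.124, x_land=20.561, impact vy=-1.576
  bounce: vy ← 0.51·1.576 = 0.804
Arc 5: start y=0.000, vy=0.804 → t=0.161, apex=0.032, x_land=21.386, impact vy=-0.804
  bounce: vy ← 0.51·0.804 = 0.410
Arc 6: start y=0.000, vy=0.410 → t=0.082, apex=0.008, x_land=21.807, impact vy=-0.410
  bounce: vy ← 0.51·0.410 = 0.209

1 1.862 7.061 9.554
2 1.212 1.837 15.772
3 0.618 0.478 18.944
4 0.315 0.124 20.561
5 0.161 0.032 21.386
6 0.082 0.008 21.807
final: 21.807 0.209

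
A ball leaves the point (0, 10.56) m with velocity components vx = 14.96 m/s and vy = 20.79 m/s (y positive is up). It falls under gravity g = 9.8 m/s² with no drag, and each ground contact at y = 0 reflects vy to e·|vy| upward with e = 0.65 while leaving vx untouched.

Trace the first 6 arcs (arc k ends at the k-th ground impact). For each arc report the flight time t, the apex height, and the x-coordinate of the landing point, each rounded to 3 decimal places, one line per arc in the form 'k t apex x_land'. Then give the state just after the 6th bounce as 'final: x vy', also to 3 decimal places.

1 4.701 32.612 70.331
2 3.354 13.779 120.504
3 2.180 5.821 153.116
4 1.417 2.460 174.314
5 0.921 1.039 188.092
6 0.599 0.439 197.049
final: 197.049 1.907

Arc 1: start y=10.560, vy=20.790 → t=4.701, apex=32.612, x_land=70.331, impact vy=-25.282
  bounce: vy ← 0.65·25.282 = 16.434
Arc 2: start y=0.000, vy=16.434 → t=3.354, apex=13.779, x_land=120.504, impact vy=-16.434
  bounce: vy ← 0.65·16.434 = 10.682
Arc 3: start y=0.000, vy=10.682 → t=2.180, apex=5.821, x_land=153.116, impact vy=-10.682
  bounce: vy ← 0.65·10.682 = 6.943
Arc 4: start y=0.000, vy=6.943 → t=1.417, apex=2.460, x_land=174.314, impact vy=-6.943
  bounce: vy ← 0.65·6.943 = 4.513
Arc 5: start y=0.000, vy=4.513 → t=0.921, apex=1.039, x_land=188.092, impact vy=-4.513
  bounce: vy ← 0.65·4.513 = 2.933
Arc 6: start y=0.000, vy=2.933 → t=0.599, apex=0.439, x_land=197.049, impact vy=-2.933
  bounce: vy ← 0.65·2.933 = 1.907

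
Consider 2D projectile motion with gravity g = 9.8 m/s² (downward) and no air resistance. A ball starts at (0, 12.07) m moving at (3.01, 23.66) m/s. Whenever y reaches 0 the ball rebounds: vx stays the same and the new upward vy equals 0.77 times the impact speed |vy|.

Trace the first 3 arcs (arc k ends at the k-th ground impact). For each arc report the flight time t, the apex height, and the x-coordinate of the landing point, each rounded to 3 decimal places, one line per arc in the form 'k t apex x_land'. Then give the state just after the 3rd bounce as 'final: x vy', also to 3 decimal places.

1 5.294 40.631 15.935
2 4.435 24.090 29.283
3 3.415 14.283 39.561
final: 39.561 12.883

Arc 1: start y=12.070, vy=23.660 → t=5.294, apex=40.631, x_land=15.935, impact vy=-28.220
  bounce: vy ← 0.77·28.220 = 21.729
Arc 2: start y=0.000, vy=21.729 → t=4.435, apex=24.090, x_land=29.283, impact vy=-21.729
  bounce: vy ← 0.77·21.729 = 16.732
Arc 3: start y=0.000, vy=16.732 → t=3.415, apex=14.283, x_land=39.561, impact vy=-16.732
  bounce: vy ← 0.77·16.732 = 12.883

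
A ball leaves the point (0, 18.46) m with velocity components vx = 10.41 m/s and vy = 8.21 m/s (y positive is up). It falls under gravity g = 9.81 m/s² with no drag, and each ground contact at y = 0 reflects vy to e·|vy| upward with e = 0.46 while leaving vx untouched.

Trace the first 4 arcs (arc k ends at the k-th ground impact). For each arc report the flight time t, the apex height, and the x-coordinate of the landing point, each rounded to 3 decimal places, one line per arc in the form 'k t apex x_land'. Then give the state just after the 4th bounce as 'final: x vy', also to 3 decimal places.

1 2.950 21.895 30.706
2 1.944 4.633 50.941
3 0.894 0.980 60.249
4 0.411 0.207 64.531
final: 64.531 0.928

Arc 1: start y=18.460, vy=8.210 → t=2.950, apex=21.895, x_land=30.706, impact vy=-20.727
  bounce: vy ← 0.46·20.727 = 9.534
Arc 2: start y=0.000, vy=9.534 → t=1.944, apex=4.633, x_land=50.941, impact vy=-9.534
  bounce: vy ← 0.46·9.534 = 4.386
Arc 3: start y=0.000, vy=4.386 → t=0.894, apex=0.980, x_land=60.249, impact vy=-4.386
  bounce: vy ← 0.46·4.386 = 2.017
Arc 4: start y=0.000, vy=2.017 → t=0.411, apex=0.207, x_land=64.531, impact vy=-2.017
  bounce: vy ← 0.46·2.017 = 0.928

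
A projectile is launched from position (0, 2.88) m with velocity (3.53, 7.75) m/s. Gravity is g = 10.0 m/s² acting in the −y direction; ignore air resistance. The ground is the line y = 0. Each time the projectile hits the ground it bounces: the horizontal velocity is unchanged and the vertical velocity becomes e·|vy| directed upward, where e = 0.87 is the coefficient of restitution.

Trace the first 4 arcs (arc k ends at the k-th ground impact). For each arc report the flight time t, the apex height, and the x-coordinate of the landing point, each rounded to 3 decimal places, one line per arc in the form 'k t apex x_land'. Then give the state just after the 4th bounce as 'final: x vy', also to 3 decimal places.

Arc 1: start y=2.880, vy=7.750 → t=1.860, apex=5.883, x_land=6.565, impact vy=-10.847
  bounce: vy ← 0.87·10.847 = 9.437
Arc 2: start y=0.000, vy=9.437 → t=1.887, apex=4.453, x_land=13.227, impact vy=-9.437
  bounce: vy ← 0.87·9.437 = 8.210
Arc 3: start y=0.000, vy=8.210 → t=1.642, apex=3.370, x_land=19.024, impact vy=-8.210
  bounce: vy ← 0.87·8.210 = 7.143
Arc 4: start y=0.000, vy=7.143 → t=1.429, apex=2.551, x_land=24.067, impact vy=-7.143
  bounce: vy ← 0.87·7.143 = 6.214

1 1.860 5.883 6.565
2 1.887 4.453 13.227
3 1.642 3.370 19.024
4 1.429 2.551 24.067
final: 24.067 6.214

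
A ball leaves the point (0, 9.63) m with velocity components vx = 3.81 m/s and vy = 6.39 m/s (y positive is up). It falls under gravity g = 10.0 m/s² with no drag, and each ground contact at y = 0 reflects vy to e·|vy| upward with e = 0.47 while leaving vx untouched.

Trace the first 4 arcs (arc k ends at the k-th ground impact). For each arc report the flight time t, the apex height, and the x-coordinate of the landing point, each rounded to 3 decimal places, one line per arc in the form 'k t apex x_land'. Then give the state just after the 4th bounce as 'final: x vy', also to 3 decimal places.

1 2.167 11.672 8.256
2 1.436 2.578 13.728
3 0.675 0.570 16.299
4 0.317 0.126 17.508
final: 17.508 0.746

Arc 1: start y=9.630, vy=6.390 → t=2.167, apex=11.672, x_land=8.256, impact vy=-15.278
  bounce: vy ← 0.47·15.278 = 7.181
Arc 2: start y=0.000, vy=7.181 → t=1.436, apex=2.578, x_land=13.728, impact vy=-7.181
  bounce: vy ← 0.47·7.181 = 3.375
Arc 3: start y=0.000, vy=3.375 → t=0.675, apex=0.570, x_land=16.299, impact vy=-3.375
  bounce: vy ← 0.47·3.375 = 1.586
Arc 4: start y=0.000, vy=1.586 → t=0.317, apex=0.126, x_land=17.508, impact vy=-1.586
  bounce: vy ← 0.47·1.586 = 0.746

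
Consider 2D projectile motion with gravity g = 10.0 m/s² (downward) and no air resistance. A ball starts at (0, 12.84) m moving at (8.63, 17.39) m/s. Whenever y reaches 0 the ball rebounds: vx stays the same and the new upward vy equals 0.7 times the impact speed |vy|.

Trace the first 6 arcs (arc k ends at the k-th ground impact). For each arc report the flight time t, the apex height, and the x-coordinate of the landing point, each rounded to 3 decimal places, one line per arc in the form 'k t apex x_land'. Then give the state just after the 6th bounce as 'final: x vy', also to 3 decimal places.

1 4.104 27.961 35.416
2 3.311 13.701 63.987
3 2.317 6.713 83.986
4 1.622 3.290 97.986
5 1.136 1.612 107.786
6 0.795 0.790 114.646
final: 114.646 2.782

Arc 1: start y=12.840, vy=17.390 → t=4.104, apex=27.961, x_land=35.416, impact vy=-23.648
  bounce: vy ← 0.7·23.648 = 16.553
Arc 2: start y=0.000, vy=16.553 → t=3.311, apex=13.701, x_land=63.987, impact vy=-16.553
  bounce: vy ← 0.7·16.553 = 11.587
Arc 3: start y=0.000, vy=11.587 → t=2.317, apex=6.713, x_land=83.986, impact vy=-11.587
  bounce: vy ← 0.7·11.587 = 8.111
Arc 4: start y=0.000, vy=8.111 → t=1.622, apex=3.290, x_land=97.986, impact vy=-8.111
  bounce: vy ← 0.7·8.111 = 5.678
Arc 5: start y=0.000, vy=5.678 → t=1.136, apex=1.612, x_land=107.786, impact vy=-5.678
  bounce: vy ← 0.7·5.678 = 3.974
Arc 6: start y=0.000, vy=3.974 → t=0.795, apex=0.790, x_land=114.646, impact vy=-3.974
  bounce: vy ← 0.7·3.974 = 2.782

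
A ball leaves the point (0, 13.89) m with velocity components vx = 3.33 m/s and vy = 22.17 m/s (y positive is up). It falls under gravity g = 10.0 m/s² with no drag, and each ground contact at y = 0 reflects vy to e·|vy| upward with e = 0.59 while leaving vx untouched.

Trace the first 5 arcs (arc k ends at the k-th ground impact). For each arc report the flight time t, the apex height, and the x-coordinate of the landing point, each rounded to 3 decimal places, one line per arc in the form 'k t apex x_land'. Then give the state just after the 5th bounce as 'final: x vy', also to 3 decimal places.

Arc 1: start y=13.890, vy=22.170 → t=4.991, apex=38.465, x_land=16.619, impact vy=-27.736
  bounce: vy ← 0.59·27.736 = 16.364
Arc 2: start y=0.000, vy=16.364 → t=3.273, apex=13.390, x_land=27.518, impact vy=-16.364
  bounce: vy ← 0.59·16.364 = 9.655
Arc 3: start y=0.000, vy=9.655 → t=1.931, apex=4.661, x_land=33.948, impact vy=-9.655
  bounce: vy ← 0.59·9.655 = 5.696
Arc 4: start y=0.000, vy=5.696 → t=1.139, apex=1.622, x_land=37.742, impact vy=-5.696
  bounce: vy ← 0.59·5.696 = 3.361
Arc 5: start y=0.000, vy=3.361 → t=0.672, apex=0.565, x_land=39.980, impact vy=-3.361
  bounce: vy ← 0.59·3.361 = 1.983

1 4.991 38.465 16.619
2 3.273 13.390 27.518
3 1.931 4.661 33.948
4 1.139 1.622 37.742
5 0.672 0.565 39.980
final: 39.980 1.983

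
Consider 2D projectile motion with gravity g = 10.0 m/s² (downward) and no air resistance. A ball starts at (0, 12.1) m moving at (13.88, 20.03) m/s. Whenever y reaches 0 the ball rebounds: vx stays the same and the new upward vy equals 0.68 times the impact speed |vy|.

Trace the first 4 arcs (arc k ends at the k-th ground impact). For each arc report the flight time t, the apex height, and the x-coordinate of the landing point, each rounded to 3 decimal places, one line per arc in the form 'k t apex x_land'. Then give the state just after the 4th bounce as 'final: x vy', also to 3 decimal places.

Arc 1: start y=12.100, vy=20.030 → t=4.539, apex=32.160, x_land=63.003, impact vy=-25.361
  bounce: vy ← 0.68·25.361 = 17.246
Arc 2: start y=0.000, vy=17.246 → t=3.449, apex=14.871, x_land=110.877, impact vy=-17.246
  bounce: vy ← 0.68·17.246 = 11.727
Arc 3: start y=0.000, vy=11.727 → t=2.345, apex=6.876, x_land=143.432, impact vy=-11.727
  bounce: vy ← 0.68·11.727 = 7.974
Arc 4: start y=0.000, vy=7.974 → t=1.595, apex=3.180, x_land=165.569, impact vy=-7.974
  bounce: vy ← 0.68·7.974 = 5.423

1 4.539 32.160 63.003
2 3.449 14.871 110.877
3 2.345 6.876 143.432
4 1.595 3.180 165.569
final: 165.569 5.423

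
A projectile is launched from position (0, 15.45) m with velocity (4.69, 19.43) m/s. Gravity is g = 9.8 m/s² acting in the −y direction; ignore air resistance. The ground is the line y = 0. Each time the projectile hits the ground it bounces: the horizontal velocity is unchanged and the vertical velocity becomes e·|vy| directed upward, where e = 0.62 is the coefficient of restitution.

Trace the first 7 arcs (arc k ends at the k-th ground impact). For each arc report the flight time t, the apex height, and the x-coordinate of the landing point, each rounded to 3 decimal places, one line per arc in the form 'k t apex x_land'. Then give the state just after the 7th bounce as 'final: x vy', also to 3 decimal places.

1 4.644 34.711 21.781
2 3.300 13.343 37.260
3 2.046 5.129 46.857
4 1.269 1.972 52.807
5 0.787 0.758 56.496
6 0.488 0.291 58.783
7 0.302 0.112 60.201
final: 60.201 0.919

Arc 1: start y=15.450, vy=19.430 → t=4.644, apex=34.711, x_land=21.781, impact vy=-26.083
  bounce: vy ← 0.62·26.083 = 16.172
Arc 2: start y=0.000, vy=16.172 → t=3.300, apex=13.343, x_land=37.260, impact vy=-16.172
  bounce: vy ← 0.62·16.172 = 10.026
Arc 3: start y=0.000, vy=10.026 → t=2.046, apex=5.129, x_land=46.857, impact vy=-10.026
  bounce: vy ← 0.62·10.026 = 6.216
Arc 4: start y=0.000, vy=6.216 → t=1.269, apex=1.972, x_land=52.807, impact vy=-6.216
  bounce: vy ← 0.62·6.216 = 3.854
Arc 5: start y=0.000, vy=3.854 → t=0.787, apex=0.758, x_land=56.496, impact vy=-3.854
  bounce: vy ← 0.62·3.854 = 2.390
Arc 6: start y=0.000, vy=2.390 → t=0.488, apex=0.291, x_land=58.783, impact vy=-2.390
  bounce: vy ← 0.62·2.390 = 1.482
Arc 7: start y=0.000, vy=1.482 → t=0.302, apex=0.112, x_land=60.201, impact vy=-1.482
  bounce: vy ← 0.62·1.482 = 0.919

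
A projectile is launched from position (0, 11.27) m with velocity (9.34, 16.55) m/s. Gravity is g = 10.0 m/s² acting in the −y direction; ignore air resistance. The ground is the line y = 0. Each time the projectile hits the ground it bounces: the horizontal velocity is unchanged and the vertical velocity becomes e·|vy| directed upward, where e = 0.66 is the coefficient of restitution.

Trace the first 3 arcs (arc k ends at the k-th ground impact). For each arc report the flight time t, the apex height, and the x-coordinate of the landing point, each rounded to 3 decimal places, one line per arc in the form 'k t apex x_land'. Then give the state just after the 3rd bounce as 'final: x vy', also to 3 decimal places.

Arc 1: start y=11.270, vy=16.550 → t=3.890, apex=24.965, x_land=36.328, impact vy=-22.345
  bounce: vy ← 0.66·22.345 = 14.748
Arc 2: start y=0.000, vy=14.748 → t=2.950, apex=10.875, x_land=63.877, impact vy=-14.748
  bounce: vy ← 0.66·14.748 = 9.734
Arc 3: start y=0.000, vy=9.734 → t=1.947, apex=4.737, x_land=82.059, impact vy=-9.734
  bounce: vy ← 0.66·9.734 = 6.424

1 3.890 24.965 36.328
2 2.950 10.875 63.877
3 1.947 4.737 82.059
final: 82.059 6.424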